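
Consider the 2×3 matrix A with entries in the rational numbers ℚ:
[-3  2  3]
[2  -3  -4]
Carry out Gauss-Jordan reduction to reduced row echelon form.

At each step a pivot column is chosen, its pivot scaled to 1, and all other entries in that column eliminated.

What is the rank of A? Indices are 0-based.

pivot(0,0)=-3: scale R0 → (1, -2/3, -1)
  clear (1,0): R1 −= (2)R0 → (0, -5/3, -2)
pivot(1,1)=-5/3: scale R1 → (0, 1, 6/5)
  clear (0,1): R0 −= (-2/3)R1 → (1, 0, -1/5)

rank = 2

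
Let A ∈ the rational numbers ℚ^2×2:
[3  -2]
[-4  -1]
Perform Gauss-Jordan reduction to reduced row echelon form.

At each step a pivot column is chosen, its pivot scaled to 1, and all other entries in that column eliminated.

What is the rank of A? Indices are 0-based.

rank = 2

step 1: normalize row 0 (÷3) = (1, -2/3)
  row 1: subtract -4×row0 = (0, -11/3)
step 2: normalize row 1 (÷-11/3) = (0, 1)
  row 0: subtract -2/3×row1 = (1, 0)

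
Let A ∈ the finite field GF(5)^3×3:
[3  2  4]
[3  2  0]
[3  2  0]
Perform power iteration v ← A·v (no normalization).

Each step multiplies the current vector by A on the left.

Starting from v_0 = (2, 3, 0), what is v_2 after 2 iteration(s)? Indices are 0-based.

v_0 = (2, 3, 0).
v_1 = A·v_0 = (2, 2, 2).
v_2 = A·v_1 = (3, 0, 0).

v_2 = (3, 0, 0)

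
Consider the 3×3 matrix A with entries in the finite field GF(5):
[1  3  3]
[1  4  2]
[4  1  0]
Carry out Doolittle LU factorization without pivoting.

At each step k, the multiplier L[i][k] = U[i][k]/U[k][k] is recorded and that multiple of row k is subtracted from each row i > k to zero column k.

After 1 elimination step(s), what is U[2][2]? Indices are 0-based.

U[2][2] = 3

k=0: U[0][0]=1
  eliminate (1,0): mult=1, new row 1: (0, 1, 4); set L[1][0]=1
  eliminate (2,0): mult=4, new row 2: (0, 4, 3); set L[2][0]=4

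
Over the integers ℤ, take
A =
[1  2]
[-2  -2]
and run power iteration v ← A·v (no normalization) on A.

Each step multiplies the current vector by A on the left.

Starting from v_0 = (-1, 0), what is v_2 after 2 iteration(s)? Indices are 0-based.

v_0 = (-1, 0).
v_1 = A·v_0 = (-1, 2).
v_2 = A·v_1 = (3, -2).

v_2 = (3, -2)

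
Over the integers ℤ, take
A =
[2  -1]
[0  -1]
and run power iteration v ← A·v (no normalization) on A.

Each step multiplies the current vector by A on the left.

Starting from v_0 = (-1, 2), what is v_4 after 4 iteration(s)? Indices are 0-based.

v_4 = (-26, 2)

v_0 = (-1, 2).
v_1 = A·v_0 = (-4, -2).
v_2 = A·v_1 = (-6, 2).
v_3 = A·v_2 = (-14, -2).
v_4 = A·v_3 = (-26, 2).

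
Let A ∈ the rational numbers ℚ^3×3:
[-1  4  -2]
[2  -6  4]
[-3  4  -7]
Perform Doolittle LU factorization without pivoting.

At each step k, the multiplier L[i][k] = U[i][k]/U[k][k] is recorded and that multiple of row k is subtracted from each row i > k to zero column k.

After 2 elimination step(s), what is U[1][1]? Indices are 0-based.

k=0: U[0][0]=-1
  eliminate (1,0): mult=-2, new row 1: (0, 2, 0); set L[1][0]=-2
  eliminate (2,0): mult=3, new row 2: (0, -8, -1); set L[2][0]=3
k=1: U[1][1]=2
  eliminate (2,1): mult=-4, new row 2: (0, 0, -1); set L[2][1]=-4

U[1][1] = 2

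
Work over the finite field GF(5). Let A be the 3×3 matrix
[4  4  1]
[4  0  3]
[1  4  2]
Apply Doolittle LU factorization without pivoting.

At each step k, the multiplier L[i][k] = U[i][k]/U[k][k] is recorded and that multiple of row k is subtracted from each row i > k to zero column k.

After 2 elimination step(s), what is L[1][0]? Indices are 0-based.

k=0: U[0][0]=4
  eliminate (1,0): mult=1, new row 1: (0, 1, 2); set L[1][0]=1
  eliminate (2,0): mult=4, new row 2: (0, 3, 3); set L[2][0]=4
k=1: U[1][1]=1
  eliminate (2,1): mult=3, new row 2: (0, 0, 2); set L[2][1]=3

L[1][0] = 1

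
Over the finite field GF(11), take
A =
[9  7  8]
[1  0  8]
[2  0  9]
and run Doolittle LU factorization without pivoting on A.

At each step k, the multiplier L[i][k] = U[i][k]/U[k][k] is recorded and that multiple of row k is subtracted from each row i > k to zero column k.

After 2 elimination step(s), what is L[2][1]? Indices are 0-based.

[col 0] pivot 9
  R1 -= 5*R0 → (0, 9, 1)  (L[1][0] := 5)
  R2 -= 10*R0 → (0, 7, 6)  (L[2][0] := 10)
[col 1] pivot 9
  R2 -= 2*R1 → (0, 0, 4)  (L[2][1] := 2)

L[2][1] = 2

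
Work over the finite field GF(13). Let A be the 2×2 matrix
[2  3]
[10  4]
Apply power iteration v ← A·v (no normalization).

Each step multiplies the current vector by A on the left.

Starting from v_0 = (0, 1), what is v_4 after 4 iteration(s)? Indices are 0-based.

v_4 = (10, 11)

v_0 = (0, 1).
v_1 = A·v_0 = (3, 4).
v_2 = A·v_1 = (5, 7).
v_3 = A·v_2 = (5, 0).
v_4 = A·v_3 = (10, 11).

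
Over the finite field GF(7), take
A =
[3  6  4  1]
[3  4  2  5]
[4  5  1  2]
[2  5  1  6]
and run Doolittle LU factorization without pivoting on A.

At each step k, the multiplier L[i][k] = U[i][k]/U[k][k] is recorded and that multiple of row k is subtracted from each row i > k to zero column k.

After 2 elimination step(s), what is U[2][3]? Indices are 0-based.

Step 1: pivot at (0,0) is 3.
  row1 ← row1 − (1)·row0  ⇒  L[1][0]=1, U row1=(0, 5, 5, 4)
  row2 ← row2 − (6)·row0  ⇒  L[2][0]=6, U row2=(0, 4, 5, 3)
  row3 ← row3 − (3)·row0  ⇒  L[3][0]=3, U row3=(0, 1, 3, 3)
Step 2: pivot at (1,1) is 5.
  row2 ← row2 − (5)·row1  ⇒  L[2][1]=5, U row2=(0, 0, 1, 4)
  row3 ← row3 − (3)·row1  ⇒  L[3][1]=3, U row3=(0, 0, 2, 5)

U[2][3] = 4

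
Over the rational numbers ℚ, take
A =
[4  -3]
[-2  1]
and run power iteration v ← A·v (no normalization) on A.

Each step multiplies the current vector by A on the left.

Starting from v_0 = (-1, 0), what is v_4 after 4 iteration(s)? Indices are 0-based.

v_4 = (-634, 290)

v_0 = (-1, 0).
v_1 = A·v_0 = (-4, 2).
v_2 = A·v_1 = (-22, 10).
v_3 = A·v_2 = (-118, 54).
v_4 = A·v_3 = (-634, 290).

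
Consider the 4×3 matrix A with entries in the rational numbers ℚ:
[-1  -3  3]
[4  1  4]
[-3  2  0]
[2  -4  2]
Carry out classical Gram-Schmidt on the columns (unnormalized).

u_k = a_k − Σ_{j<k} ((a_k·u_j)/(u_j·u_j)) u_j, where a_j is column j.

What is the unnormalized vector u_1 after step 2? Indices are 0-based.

u_1 = (-97/30, 29/15, 13/10, -53/15)

Step 1: u_0 = a_0 = (-1, 4, -3, 2).
Step 2: u_1 = a_1 − (-7/30)·u_0 = (-97/30, 29/15, 13/10, -53/15).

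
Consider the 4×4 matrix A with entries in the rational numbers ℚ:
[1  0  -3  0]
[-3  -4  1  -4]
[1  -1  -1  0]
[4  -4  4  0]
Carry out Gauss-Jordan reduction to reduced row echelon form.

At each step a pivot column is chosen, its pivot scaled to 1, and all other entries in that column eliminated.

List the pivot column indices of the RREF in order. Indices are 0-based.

step 1: normalize row 0 (÷1) = (1, 0, -3, 0)
  row 1: subtract -3×row0 = (0, -4, -8, -4)
  row 2: subtract 1×row0 = (0, -1, 2, 0)
  row 3: subtract 4×row0 = (0, -4, 16, 0)
step 2: normalize row 1 (÷-4) = (0, 1, 2, 1)
  row 2: subtract -1×row1 = (0, 0, 4, 1)
  row 3: subtract -4×row1 = (0, 0, 24, 4)
step 3: normalize row 2 (÷4) = (0, 0, 1, 1/4)
  row 0: subtract -3×row2 = (1, 0, 0, 3/4)
  row 1: subtract 2×row2 = (0, 1, 0, 1/2)
  row 3: subtract 24×row2 = (0, 0, 0, -2)
step 4: normalize row 3 (÷-2) = (0, 0, 0, 1)
  row 0: subtract 3/4×row3 = (1, 0, 0, 0)
  row 1: subtract 1/2×row3 = (0, 1, 0, 0)
  row 2: subtract 1/4×row3 = (0, 0, 1, 0)

pivot columns: 0, 1, 2, 3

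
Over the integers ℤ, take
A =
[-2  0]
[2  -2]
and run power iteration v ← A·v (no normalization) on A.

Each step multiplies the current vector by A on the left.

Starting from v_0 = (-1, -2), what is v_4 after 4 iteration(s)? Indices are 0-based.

v_0 = (-1, -2).
v_1 = A·v_0 = (2, 2).
v_2 = A·v_1 = (-4, 0).
v_3 = A·v_2 = (8, -8).
v_4 = A·v_3 = (-16, 32).

v_4 = (-16, 32)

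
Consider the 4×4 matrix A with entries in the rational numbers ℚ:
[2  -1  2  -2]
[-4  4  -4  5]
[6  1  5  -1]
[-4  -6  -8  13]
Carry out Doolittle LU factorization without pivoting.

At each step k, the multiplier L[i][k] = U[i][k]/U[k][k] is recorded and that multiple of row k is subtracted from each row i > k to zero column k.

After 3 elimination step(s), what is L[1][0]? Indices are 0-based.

[col 0] pivot 2
  R1 -= -2*R0 → (0, 2, 0, 1)  (L[1][0] := -2)
  R2 -= 3*R0 → (0, 4, -1, 5)  (L[2][0] := 3)
  R3 -= -2*R0 → (0, -8, -4, 9)  (L[3][0] := -2)
[col 1] pivot 2
  R2 -= 2*R1 → (0, 0, -1, 3)  (L[2][1] := 2)
  R3 -= -4*R1 → (0, 0, -4, 13)  (L[3][1] := -4)
[col 2] pivot -1
  R3 -= 4*R2 → (0, 0, 0, 1)  (L[3][2] := 4)

L[1][0] = -2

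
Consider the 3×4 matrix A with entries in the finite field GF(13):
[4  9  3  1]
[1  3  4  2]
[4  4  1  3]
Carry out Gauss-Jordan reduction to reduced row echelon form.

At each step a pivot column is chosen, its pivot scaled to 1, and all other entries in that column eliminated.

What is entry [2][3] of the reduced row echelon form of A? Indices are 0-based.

M[2][3] = 4

[1] R0 /= 4  ⇒  (1, 12, 4, 10)
     R1 -= 1·R0  ⇒  (0, 4, 0, 5)
     R2 -= 4·R0  ⇒  (0, 8, 11, 2)
[2] R1 /= 4  ⇒  (0, 1, 0, 11)
     R0 -= 12·R1  ⇒  (1, 0, 4, 8)
     R2 -= 8·R1  ⇒  (0, 0, 11, 5)
[3] R2 /= 11  ⇒  (0, 0, 1, 4)
     R0 -= 4·R2  ⇒  (1, 0, 0, 5)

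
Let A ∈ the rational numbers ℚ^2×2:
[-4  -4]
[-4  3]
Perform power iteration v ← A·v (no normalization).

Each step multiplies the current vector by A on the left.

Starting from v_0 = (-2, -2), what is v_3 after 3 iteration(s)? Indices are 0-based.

v_3 = (520, 114)

v_0 = (-2, -2).
v_1 = A·v_0 = (16, 2).
v_2 = A·v_1 = (-72, -58).
v_3 = A·v_2 = (520, 114).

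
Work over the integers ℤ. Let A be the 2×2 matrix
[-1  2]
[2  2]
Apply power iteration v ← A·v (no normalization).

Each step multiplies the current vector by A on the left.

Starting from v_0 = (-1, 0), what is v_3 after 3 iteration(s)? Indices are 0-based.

v_3 = (1, -14)

v_0 = (-1, 0).
v_1 = A·v_0 = (1, -2).
v_2 = A·v_1 = (-5, -2).
v_3 = A·v_2 = (1, -14).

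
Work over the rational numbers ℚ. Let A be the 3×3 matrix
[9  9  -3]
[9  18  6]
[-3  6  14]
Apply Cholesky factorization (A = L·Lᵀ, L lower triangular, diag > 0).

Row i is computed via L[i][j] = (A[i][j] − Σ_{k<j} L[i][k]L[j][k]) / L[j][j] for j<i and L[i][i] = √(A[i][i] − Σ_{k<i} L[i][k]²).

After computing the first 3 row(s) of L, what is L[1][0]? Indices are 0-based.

Step 1: L[0][0] = √(9) = 3.
  L[1][0] = (9) / L[0][0] = 3.
Step 2: L[1][1] = √(9) = 3.
  L[2][0] = (-3) / L[0][0] = -1.
  L[2][1] = (9) / L[1][1] = 3.
Step 3: L[2][2] = √(4) = 2.

L[1][0] = 3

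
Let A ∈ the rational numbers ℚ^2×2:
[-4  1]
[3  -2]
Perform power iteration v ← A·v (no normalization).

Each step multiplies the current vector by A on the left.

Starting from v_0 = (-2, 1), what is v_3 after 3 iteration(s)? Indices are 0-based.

v_0 = (-2, 1).
v_1 = A·v_0 = (9, -8).
v_2 = A·v_1 = (-44, 43).
v_3 = A·v_2 = (219, -218).

v_3 = (219, -218)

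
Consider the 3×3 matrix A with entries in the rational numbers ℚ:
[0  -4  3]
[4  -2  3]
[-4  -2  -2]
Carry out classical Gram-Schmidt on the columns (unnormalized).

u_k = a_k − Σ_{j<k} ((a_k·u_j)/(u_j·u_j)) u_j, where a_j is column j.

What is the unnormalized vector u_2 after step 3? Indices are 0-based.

Step 1: u_0 = a_0 = (0, 4, -4).
Step 2: u_1 = a_1 − (0)·u_0 = (-4, -2, -2).
Step 3: u_2 = a_2 − (5/8)·u_0 − (-7/12)·u_1 = (2/3, -2/3, -2/3).

u_2 = (2/3, -2/3, -2/3)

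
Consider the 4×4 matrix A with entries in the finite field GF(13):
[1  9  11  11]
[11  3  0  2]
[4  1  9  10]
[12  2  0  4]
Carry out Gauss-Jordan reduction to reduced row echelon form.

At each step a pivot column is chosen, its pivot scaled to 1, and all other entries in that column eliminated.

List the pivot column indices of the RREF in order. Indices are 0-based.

pivot columns: 0, 1, 2, 3

[1] R0 /= 1  ⇒  (1, 9, 11, 11)
     R1 -= 11·R0  ⇒  (0, 8, 9, 11)
     R2 -= 4·R0  ⇒  (0, 4, 4, 5)
     R3 -= 12·R0  ⇒  (0, 11, 11, 2)
[2] R1 /= 8  ⇒  (0, 1, 6, 3)
     R0 -= 9·R1  ⇒  (1, 0, 9, 10)
     R2 -= 4·R1  ⇒  (0, 0, 6, 6)
     R3 -= 11·R1  ⇒  (0, 0, 10, 8)
[3] R2 /= 6  ⇒  (0, 0, 1, 1)
     R0 -= 9·R2  ⇒  (1, 0, 0, 1)
     R1 -= 6·R2  ⇒  (0, 1, 0, 10)
     R3 -= 10·R2  ⇒  (0, 0, 0, 11)
[4] R3 /= 11  ⇒  (0, 0, 0, 1)
     R0 -= 1·R3  ⇒  (1, 0, 0, 0)
     R1 -= 10·R3  ⇒  (0, 1, 0, 0)
     R2 -= 1·R3  ⇒  (0, 0, 1, 0)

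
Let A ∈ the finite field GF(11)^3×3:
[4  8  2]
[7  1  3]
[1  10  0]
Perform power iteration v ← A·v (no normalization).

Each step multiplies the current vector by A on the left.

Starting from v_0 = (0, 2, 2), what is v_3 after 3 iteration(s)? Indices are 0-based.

v_3 = (4, 3, 9)

v_0 = (0, 2, 2).
v_1 = A·v_0 = (9, 8, 9).
v_2 = A·v_1 = (8, 10, 1).
v_3 = A·v_2 = (4, 3, 9).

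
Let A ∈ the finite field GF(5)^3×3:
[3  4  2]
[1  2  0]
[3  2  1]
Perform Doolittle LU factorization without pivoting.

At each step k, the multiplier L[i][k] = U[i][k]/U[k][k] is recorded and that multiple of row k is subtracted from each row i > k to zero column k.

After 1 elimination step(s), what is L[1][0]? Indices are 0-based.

L[1][0] = 2

k=0: U[0][0]=3
  eliminate (1,0): mult=2, new row 1: (0, 4, 1); set L[1][0]=2
  eliminate (2,0): mult=1, new row 2: (0, 3, 4); set L[2][0]=1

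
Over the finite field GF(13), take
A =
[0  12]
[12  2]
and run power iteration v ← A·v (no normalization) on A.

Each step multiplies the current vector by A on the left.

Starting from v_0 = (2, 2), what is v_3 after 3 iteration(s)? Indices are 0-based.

v_3 = (7, 1)

v_0 = (2, 2).
v_1 = A·v_0 = (11, 2).
v_2 = A·v_1 = (11, 6).
v_3 = A·v_2 = (7, 1).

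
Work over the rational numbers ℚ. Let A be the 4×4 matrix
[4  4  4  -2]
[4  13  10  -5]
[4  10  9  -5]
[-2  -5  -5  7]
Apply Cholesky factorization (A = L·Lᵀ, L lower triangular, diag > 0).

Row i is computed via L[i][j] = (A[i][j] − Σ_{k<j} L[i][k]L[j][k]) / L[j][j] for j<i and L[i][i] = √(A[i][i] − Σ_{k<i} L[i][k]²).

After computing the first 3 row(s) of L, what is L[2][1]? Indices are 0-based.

Step 1: L[0][0] = √(4) = 2.
  L[1][0] = (4) / L[0][0] = 2.
Step 2: L[1][1] = √(9) = 3.
  L[2][0] = (4) / L[0][0] = 2.
  L[2][1] = (6) / L[1][1] = 2.
Step 3: L[2][2] = √(1) = 1.

L[2][1] = 2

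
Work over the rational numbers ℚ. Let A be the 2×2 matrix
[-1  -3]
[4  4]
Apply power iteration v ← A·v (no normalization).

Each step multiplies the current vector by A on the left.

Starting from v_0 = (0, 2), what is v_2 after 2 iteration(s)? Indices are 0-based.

v_0 = (0, 2).
v_1 = A·v_0 = (-6, 8).
v_2 = A·v_1 = (-18, 8).

v_2 = (-18, 8)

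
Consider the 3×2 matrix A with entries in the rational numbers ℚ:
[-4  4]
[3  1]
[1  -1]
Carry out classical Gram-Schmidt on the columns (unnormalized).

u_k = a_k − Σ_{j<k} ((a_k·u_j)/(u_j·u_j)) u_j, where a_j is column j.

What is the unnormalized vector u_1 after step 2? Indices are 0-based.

Step 1: u_0 = a_0 = (-4, 3, 1).
Step 2: u_1 = a_1 − (-7/13)·u_0 = (24/13, 34/13, -6/13).

u_1 = (24/13, 34/13, -6/13)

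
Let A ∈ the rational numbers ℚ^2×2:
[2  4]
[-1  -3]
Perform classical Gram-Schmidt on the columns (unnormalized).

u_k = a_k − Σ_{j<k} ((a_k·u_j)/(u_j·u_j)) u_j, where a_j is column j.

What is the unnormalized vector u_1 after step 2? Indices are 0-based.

u_1 = (-2/5, -4/5)

Step 1: u_0 = a_0 = (2, -1).
Step 2: u_1 = a_1 − (11/5)·u_0 = (-2/5, -4/5).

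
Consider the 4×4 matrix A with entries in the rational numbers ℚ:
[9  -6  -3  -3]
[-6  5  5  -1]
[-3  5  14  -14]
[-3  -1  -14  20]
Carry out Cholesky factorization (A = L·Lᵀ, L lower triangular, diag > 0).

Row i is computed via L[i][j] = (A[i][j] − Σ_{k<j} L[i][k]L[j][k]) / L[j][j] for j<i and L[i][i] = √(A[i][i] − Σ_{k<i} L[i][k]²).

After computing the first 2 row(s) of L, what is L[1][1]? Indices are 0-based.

Step 1: L[0][0] = √(9) = 3.
  L[1][0] = (-6) / L[0][0] = -2.
Step 2: L[1][1] = √(1) = 1.

L[1][1] = 1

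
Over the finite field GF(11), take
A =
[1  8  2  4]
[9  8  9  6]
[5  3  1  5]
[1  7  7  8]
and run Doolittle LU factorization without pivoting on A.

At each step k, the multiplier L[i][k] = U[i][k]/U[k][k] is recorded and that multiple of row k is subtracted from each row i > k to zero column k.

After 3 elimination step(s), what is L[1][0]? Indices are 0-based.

k=0: U[0][0]=1
  eliminate (1,0): mult=9, new row 1: (0, 2, 2, 3); set L[1][0]=9
  eliminate (2,0): mult=5, new row 2: (0, 7, 2, 7); set L[2][0]=5
  eliminate (3,0): mult=1, new row 3: (0, 10, 5, 4); set L[3][0]=1
k=1: U[1][1]=2
  eliminate (2,1): mult=9, new row 2: (0, 0, 6, 2); set L[2][1]=9
  eliminate (3,1): mult=5, new row 3: (0, 0, 6, 0); set L[3][1]=5
k=2: U[2][2]=6
  eliminate (3,2): mult=1, new row 3: (0, 0, 0, 9); set L[3][2]=1

L[1][0] = 9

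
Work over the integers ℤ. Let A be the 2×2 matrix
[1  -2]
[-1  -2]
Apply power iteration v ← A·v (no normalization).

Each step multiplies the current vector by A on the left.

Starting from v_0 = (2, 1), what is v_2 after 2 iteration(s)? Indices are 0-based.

v_0 = (2, 1).
v_1 = A·v_0 = (0, -4).
v_2 = A·v_1 = (8, 8).

v_2 = (8, 8)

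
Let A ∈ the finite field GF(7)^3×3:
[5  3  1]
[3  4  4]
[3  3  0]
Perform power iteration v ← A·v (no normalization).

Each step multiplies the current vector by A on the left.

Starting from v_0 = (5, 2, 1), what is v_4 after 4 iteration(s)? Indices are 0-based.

v_4 = (0, 3, 4)

v_0 = (5, 2, 1).
v_1 = A·v_0 = (4, 6, 0).
v_2 = A·v_1 = (3, 1, 2).
v_3 = A·v_2 = (6, 0, 5).
v_4 = A·v_3 = (0, 3, 4).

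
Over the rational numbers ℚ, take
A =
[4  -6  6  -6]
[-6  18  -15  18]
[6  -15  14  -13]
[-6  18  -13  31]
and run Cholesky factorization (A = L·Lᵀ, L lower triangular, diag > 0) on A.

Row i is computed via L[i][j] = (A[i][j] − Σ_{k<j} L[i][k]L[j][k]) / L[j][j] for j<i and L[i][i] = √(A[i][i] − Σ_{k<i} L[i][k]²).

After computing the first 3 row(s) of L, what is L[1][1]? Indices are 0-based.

Step 1: L[0][0] = √(4) = 2.
  L[1][0] = (-6) / L[0][0] = -3.
Step 2: L[1][1] = √(9) = 3.
  L[2][0] = (6) / L[0][0] = 3.
  L[2][1] = (-6) / L[1][1] = -2.
Step 3: L[2][2] = √(1) = 1.

L[1][1] = 3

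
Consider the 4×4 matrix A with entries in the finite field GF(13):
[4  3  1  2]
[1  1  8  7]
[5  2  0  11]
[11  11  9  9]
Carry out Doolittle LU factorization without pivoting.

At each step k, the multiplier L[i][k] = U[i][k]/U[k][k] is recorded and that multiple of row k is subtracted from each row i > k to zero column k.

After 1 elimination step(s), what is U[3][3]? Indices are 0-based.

k=0: U[0][0]=4
  eliminate (1,0): mult=10, new row 1: (0, 10, 11, 0); set L[1][0]=10
  eliminate (2,0): mult=11, new row 2: (0, 8, 2, 2); set L[2][0]=11
  eliminate (3,0): mult=6, new row 3: (0, 6, 3, 10); set L[3][0]=6

U[3][3] = 10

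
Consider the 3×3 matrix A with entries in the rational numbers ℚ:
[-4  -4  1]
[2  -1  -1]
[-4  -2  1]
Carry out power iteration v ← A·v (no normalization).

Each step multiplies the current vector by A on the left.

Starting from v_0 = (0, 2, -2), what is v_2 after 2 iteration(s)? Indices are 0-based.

v_0 = (0, 2, -2).
v_1 = A·v_0 = (-10, 0, -6).
v_2 = A·v_1 = (34, -14, 34).

v_2 = (34, -14, 34)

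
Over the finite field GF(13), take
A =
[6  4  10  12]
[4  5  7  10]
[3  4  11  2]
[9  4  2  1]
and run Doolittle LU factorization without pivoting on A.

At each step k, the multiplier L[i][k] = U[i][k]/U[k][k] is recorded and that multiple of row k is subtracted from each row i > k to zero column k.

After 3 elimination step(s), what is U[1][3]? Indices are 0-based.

[col 0] pivot 6
  R1 -= 5*R0 → (0, 11, 9, 2)  (L[1][0] := 5)
  R2 -= 7*R0 → (0, 2, 6, 9)  (L[2][0] := 7)
  R3 -= 8*R0 → (0, 11, 0, 9)  (L[3][0] := 8)
[col 1] pivot 11
  R2 -= 12*R1 → (0, 0, 2, 11)  (L[2][1] := 12)
  R3 -= 1*R1 → (0, 0, 4, 7)  (L[3][1] := 1)
[col 2] pivot 2
  R3 -= 2*R2 → (0, 0, 0, 11)  (L[3][2] := 2)

U[1][3] = 2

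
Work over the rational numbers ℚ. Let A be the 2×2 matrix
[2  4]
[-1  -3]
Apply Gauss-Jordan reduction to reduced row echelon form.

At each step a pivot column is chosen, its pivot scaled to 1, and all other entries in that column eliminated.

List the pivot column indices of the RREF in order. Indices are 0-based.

pivot columns: 0, 1

[1] R0 /= 2  ⇒  (1, 2)
     R1 -= -1·R0  ⇒  (0, -1)
[2] R1 /= -1  ⇒  (0, 1)
     R0 -= 2·R1  ⇒  (1, 0)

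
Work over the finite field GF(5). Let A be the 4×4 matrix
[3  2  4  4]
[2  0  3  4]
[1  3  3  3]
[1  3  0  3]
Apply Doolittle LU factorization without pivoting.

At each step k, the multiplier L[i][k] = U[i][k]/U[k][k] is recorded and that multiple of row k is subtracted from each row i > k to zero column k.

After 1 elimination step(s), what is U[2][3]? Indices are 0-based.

[col 0] pivot 3
  R1 -= 4*R0 → (0, 2, 2, 3)  (L[1][0] := 4)
  R2 -= 2*R0 → (0, 4, 0, 0)  (L[2][0] := 2)
  R3 -= 2*R0 → (0, 4, 2, 0)  (L[3][0] := 2)

U[2][3] = 0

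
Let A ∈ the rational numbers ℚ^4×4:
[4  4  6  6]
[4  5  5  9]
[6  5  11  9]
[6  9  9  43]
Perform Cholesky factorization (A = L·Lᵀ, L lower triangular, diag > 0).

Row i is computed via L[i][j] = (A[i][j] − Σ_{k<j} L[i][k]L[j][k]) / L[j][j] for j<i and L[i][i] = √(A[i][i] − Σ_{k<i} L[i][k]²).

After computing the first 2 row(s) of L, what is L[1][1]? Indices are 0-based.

L[1][1] = 1

Step 1: L[0][0] = √(4) = 2.
  L[1][0] = (4) / L[0][0] = 2.
Step 2: L[1][1] = √(1) = 1.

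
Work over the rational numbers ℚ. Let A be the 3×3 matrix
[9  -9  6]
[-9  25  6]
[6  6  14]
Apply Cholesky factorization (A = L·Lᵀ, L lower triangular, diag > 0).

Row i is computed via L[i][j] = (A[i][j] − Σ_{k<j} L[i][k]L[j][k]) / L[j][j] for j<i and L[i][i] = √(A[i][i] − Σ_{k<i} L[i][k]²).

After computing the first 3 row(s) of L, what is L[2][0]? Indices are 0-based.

L[2][0] = 2

Step 1: L[0][0] = √(9) = 3.
  L[1][0] = (-9) / L[0][0] = -3.
Step 2: L[1][1] = √(16) = 4.
  L[2][0] = (6) / L[0][0] = 2.
  L[2][1] = (12) / L[1][1] = 3.
Step 3: L[2][2] = √(1) = 1.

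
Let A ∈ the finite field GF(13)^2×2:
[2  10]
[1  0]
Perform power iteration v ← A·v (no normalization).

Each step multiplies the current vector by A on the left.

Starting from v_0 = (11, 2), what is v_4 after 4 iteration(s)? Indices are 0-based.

v_0 = (11, 2).
v_1 = A·v_0 = (3, 11).
v_2 = A·v_1 = (12, 3).
v_3 = A·v_2 = (2, 12).
v_4 = A·v_3 = (7, 2).

v_4 = (7, 2)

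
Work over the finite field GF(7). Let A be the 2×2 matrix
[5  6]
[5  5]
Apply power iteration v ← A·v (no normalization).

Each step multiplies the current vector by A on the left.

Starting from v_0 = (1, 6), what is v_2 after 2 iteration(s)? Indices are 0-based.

v_2 = (2, 2)

v_0 = (1, 6).
v_1 = A·v_0 = (6, 0).
v_2 = A·v_1 = (2, 2).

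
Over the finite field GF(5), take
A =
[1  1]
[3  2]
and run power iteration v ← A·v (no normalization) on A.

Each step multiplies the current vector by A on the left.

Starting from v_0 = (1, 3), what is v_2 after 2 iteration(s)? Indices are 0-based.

v_2 = (3, 0)

v_0 = (1, 3).
v_1 = A·v_0 = (4, 4).
v_2 = A·v_1 = (3, 0).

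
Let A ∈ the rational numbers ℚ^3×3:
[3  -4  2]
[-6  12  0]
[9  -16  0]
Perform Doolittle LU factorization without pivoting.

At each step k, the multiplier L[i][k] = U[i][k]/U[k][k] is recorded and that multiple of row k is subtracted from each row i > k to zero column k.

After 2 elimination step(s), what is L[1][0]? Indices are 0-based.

Step 1: pivot at (0,0) is 3.
  row1 ← row1 − (-2)·row0  ⇒  L[1][0]=-2, U row1=(0, 4, 4)
  row2 ← row2 − (3)·row0  ⇒  L[2][0]=3, U row2=(0, -4, -6)
Step 2: pivot at (1,1) is 4.
  row2 ← row2 − (-1)·row1  ⇒  L[2][1]=-1, U row2=(0, 0, -2)

L[1][0] = -2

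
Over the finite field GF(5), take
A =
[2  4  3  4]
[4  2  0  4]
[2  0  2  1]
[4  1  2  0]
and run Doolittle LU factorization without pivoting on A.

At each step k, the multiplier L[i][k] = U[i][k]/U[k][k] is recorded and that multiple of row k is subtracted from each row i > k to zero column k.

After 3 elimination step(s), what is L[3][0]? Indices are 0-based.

L[3][0] = 2

Step 1: pivot at (0,0) is 2.
  row1 ← row1 − (2)·row0  ⇒  L[1][0]=2, U row1=(0, 4, 4, 1)
  row2 ← row2 − (1)·row0  ⇒  L[2][0]=1, U row2=(0, 1, 4, 2)
  row3 ← row3 − (2)·row0  ⇒  L[3][0]=2, U row3=(0, 3, 1, 2)
Step 2: pivot at (1,1) is 4.
  row2 ← row2 − (4)·row1  ⇒  L[2][1]=4, U row2=(0, 0, 3, 3)
  row3 ← row3 − (2)·row1  ⇒  L[3][1]=2, U row3=(0, 0, 3, 0)
Step 3: pivot at (2,2) is 3.
  row3 ← row3 − (1)·row2  ⇒  L[3][2]=1, U row3=(0, 0, 0, 2)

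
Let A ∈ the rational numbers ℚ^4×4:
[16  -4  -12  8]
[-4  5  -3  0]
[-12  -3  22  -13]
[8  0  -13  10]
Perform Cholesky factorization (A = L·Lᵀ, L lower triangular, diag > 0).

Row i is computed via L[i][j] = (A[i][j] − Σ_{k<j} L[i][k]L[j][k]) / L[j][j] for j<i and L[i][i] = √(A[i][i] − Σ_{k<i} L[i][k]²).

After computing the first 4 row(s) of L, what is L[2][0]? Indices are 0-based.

L[2][0] = -3

Step 1: L[0][0] = √(16) = 4.
  L[1][0] = (-4) / L[0][0] = -1.
Step 2: L[1][1] = √(4) = 2.
  L[2][0] = (-12) / L[0][0] = -3.
  L[2][1] = (-6) / L[1][1] = -3.
Step 3: L[2][2] = √(4) = 2.
  L[3][0] = (8) / L[0][0] = 2.
  L[3][1] = (2) / L[1][1] = 1.
  L[3][2] = (-4) / L[2][2] = -2.
Step 4: L[3][3] = √(1) = 1.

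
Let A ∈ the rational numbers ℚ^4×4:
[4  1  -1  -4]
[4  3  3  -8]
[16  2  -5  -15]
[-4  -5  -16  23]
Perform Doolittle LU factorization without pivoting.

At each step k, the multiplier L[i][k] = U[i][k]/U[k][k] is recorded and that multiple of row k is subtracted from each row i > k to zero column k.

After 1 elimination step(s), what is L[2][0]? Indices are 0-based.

L[2][0] = 4

Step 1: pivot at (0,0) is 4.
  row1 ← row1 − (1)·row0  ⇒  L[1][0]=1, U row1=(0, 2, 4, -4)
  row2 ← row2 − (4)·row0  ⇒  L[2][0]=4, U row2=(0, -2, -1, 1)
  row3 ← row3 − (-1)·row0  ⇒  L[3][0]=-1, U row3=(0, -4, -17, 19)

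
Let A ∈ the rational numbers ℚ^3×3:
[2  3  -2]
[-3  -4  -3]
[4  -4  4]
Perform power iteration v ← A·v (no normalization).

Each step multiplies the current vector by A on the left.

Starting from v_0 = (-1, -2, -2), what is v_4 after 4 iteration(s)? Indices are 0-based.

v_0 = (-1, -2, -2).
v_1 = A·v_0 = (-4, 17, -4).
v_2 = A·v_1 = (51, -44, -100).
v_3 = A·v_2 = (170, 323, -20).
v_4 = A·v_3 = (1349, -1742, -692).

v_4 = (1349, -1742, -692)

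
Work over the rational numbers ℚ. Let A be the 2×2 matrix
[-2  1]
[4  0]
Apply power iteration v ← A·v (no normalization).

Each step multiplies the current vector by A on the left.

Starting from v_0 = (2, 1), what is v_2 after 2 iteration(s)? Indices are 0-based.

v_2 = (14, -12)

v_0 = (2, 1).
v_1 = A·v_0 = (-3, 8).
v_2 = A·v_1 = (14, -12).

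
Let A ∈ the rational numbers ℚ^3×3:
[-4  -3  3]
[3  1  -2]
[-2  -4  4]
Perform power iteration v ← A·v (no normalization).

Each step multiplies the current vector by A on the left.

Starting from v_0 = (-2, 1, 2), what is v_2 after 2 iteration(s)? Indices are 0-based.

v_0 = (-2, 1, 2).
v_1 = A·v_0 = (11, -9, 8).
v_2 = A·v_1 = (7, 8, 46).

v_2 = (7, 8, 46)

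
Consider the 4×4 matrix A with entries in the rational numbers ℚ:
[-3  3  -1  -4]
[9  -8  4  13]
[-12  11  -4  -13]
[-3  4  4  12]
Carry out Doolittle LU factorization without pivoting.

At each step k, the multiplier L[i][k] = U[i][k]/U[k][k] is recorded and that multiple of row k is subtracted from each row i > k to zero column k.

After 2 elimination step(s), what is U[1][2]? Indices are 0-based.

U[1][2] = 1

[col 0] pivot -3
  R1 -= -3*R0 → (0, 1, 1, 1)  (L[1][0] := -3)
  R2 -= 4*R0 → (0, -1, 0, 3)  (L[2][0] := 4)
  R3 -= 1*R0 → (0, 1, 5, 16)  (L[3][0] := 1)
[col 1] pivot 1
  R2 -= -1*R1 → (0, 0, 1, 4)  (L[2][1] := -1)
  R3 -= 1*R1 → (0, 0, 4, 15)  (L[3][1] := 1)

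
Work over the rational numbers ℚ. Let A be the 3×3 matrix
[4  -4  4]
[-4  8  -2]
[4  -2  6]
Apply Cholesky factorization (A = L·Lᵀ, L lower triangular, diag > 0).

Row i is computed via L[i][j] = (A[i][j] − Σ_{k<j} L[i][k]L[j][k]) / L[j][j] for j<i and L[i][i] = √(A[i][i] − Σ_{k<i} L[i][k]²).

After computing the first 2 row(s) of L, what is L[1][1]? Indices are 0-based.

L[1][1] = 2

Step 1: L[0][0] = √(4) = 2.
  L[1][0] = (-4) / L[0][0] = -2.
Step 2: L[1][1] = √(4) = 2.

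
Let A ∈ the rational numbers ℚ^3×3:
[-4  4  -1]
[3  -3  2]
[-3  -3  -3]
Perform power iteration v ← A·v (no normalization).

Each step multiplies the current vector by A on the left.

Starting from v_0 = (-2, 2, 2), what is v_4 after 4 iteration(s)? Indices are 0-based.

v_4 = (-3892, 3024, -660)

v_0 = (-2, 2, 2).
v_1 = A·v_0 = (14, -8, -6).
v_2 = A·v_1 = (-82, 54, 0).
v_3 = A·v_2 = (544, -408, 84).
v_4 = A·v_3 = (-3892, 3024, -660).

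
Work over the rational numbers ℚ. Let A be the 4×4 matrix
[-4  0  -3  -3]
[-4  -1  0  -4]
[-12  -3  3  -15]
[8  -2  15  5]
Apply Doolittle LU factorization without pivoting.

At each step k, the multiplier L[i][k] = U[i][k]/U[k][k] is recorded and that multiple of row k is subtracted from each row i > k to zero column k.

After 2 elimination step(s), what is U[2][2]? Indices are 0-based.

[col 0] pivot -4
  R1 -= 1*R0 → (0, -1, 3, -1)  (L[1][0] := 1)
  R2 -= 3*R0 → (0, -3, 12, -6)  (L[2][0] := 3)
  R3 -= -2*R0 → (0, -2, 9, -1)  (L[3][0] := -2)
[col 1] pivot -1
  R2 -= 3*R1 → (0, 0, 3, -3)  (L[2][1] := 3)
  R3 -= 2*R1 → (0, 0, 3, 1)  (L[3][1] := 2)

U[2][2] = 3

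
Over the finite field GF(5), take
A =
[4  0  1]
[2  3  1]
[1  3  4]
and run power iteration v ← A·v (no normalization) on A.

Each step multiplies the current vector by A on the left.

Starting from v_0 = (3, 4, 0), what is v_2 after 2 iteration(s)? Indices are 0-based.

v_2 = (3, 3, 1)

v_0 = (3, 4, 0).
v_1 = A·v_0 = (2, 3, 0).
v_2 = A·v_1 = (3, 3, 1).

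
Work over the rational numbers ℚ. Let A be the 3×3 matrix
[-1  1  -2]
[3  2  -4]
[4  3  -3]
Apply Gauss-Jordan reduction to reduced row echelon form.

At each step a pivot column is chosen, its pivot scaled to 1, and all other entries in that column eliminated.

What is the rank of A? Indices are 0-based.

[1] R0 /= -1  ⇒  (1, -1, 2)
     R1 -= 3·R0  ⇒  (0, 5, -10)
     R2 -= 4·R0  ⇒  (0, 7, -11)
[2] R1 /= 5  ⇒  (0, 1, -2)
     R0 -= -1·R1  ⇒  (1, 0, 0)
     R2 -= 7·R1  ⇒  (0, 0, 3)
[3] R2 /= 3  ⇒  (0, 0, 1)
     R1 -= -2·R2  ⇒  (0, 1, 0)

rank = 3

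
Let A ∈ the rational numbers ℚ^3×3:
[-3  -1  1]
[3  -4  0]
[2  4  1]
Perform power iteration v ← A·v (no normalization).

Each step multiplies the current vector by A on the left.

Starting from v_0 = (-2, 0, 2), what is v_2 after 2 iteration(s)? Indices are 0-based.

v_2 = (-20, 48, -10)

v_0 = (-2, 0, 2).
v_1 = A·v_0 = (8, -6, -2).
v_2 = A·v_1 = (-20, 48, -10).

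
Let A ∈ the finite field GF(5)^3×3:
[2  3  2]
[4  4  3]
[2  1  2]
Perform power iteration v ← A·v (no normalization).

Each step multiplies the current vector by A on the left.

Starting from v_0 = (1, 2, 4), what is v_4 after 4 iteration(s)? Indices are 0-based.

v_4 = (0, 1, 3)

v_0 = (1, 2, 4).
v_1 = A·v_0 = (1, 4, 2).
v_2 = A·v_1 = (3, 1, 0).
v_3 = A·v_2 = (4, 1, 2).
v_4 = A·v_3 = (0, 1, 3).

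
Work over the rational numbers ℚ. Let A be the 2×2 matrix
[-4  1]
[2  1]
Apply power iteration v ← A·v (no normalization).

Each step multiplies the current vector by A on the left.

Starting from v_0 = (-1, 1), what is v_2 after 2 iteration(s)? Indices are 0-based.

v_0 = (-1, 1).
v_1 = A·v_0 = (5, -1).
v_2 = A·v_1 = (-21, 9).

v_2 = (-21, 9)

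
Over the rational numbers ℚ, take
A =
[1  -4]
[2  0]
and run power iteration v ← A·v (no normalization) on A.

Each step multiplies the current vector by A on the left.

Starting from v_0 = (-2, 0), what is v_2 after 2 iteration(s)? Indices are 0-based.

v_0 = (-2, 0).
v_1 = A·v_0 = (-2, -4).
v_2 = A·v_1 = (14, -4).

v_2 = (14, -4)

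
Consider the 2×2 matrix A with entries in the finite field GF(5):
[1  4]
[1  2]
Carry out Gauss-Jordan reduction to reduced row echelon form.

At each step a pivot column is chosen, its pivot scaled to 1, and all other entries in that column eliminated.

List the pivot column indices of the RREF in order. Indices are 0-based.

pivot columns: 0, 1

pivot(0,0)=1: scale R0 → (1, 4)
  clear (1,0): R1 −= (1)R0 → (0, 3)
pivot(1,1)=3: scale R1 → (0, 1)
  clear (0,1): R0 −= (4)R1 → (1, 0)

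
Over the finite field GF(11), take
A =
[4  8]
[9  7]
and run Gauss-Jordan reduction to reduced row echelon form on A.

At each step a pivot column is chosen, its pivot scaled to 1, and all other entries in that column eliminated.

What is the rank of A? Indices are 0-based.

rank = 1

step 1: normalize row 0 (÷4) = (1, 2)
  row 1: subtract 9×row0 = (0, 0)
skip col 1 (zero from row 1)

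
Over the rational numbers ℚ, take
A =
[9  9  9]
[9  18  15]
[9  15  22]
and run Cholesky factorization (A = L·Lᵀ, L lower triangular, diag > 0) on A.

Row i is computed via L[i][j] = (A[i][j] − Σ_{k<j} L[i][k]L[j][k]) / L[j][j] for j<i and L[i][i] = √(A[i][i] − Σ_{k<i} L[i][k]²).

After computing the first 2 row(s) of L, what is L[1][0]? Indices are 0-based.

Step 1: L[0][0] = √(9) = 3.
  L[1][0] = (9) / L[0][0] = 3.
Step 2: L[1][1] = √(9) = 3.

L[1][0] = 3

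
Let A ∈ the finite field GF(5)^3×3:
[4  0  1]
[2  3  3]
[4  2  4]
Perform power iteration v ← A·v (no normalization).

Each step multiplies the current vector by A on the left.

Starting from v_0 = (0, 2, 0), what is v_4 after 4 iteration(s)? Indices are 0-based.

v_0 = (0, 2, 0).
v_1 = A·v_0 = (0, 1, 4).
v_2 = A·v_1 = (4, 0, 3).
v_3 = A·v_2 = (4, 2, 3).
v_4 = A·v_3 = (4, 3, 2).

v_4 = (4, 3, 2)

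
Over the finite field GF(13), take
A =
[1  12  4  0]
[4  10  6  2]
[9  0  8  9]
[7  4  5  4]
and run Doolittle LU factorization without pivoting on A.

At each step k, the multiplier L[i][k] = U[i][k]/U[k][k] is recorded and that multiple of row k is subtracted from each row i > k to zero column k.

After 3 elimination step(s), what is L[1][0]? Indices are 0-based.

k=0: U[0][0]=1
  eliminate (1,0): mult=4, new row 1: (0, 1, 3, 2); set L[1][0]=4
  eliminate (2,0): mult=9, new row 2: (0, 9, 11, 9); set L[2][0]=9
  eliminate (3,0): mult=7, new row 3: (0, 11, 3, 4); set L[3][0]=7
k=1: U[1][1]=1
  eliminate (2,1): mult=9, new row 2: (0, 0, 10, 4); set L[2][1]=9
  eliminate (3,1): mult=11, new row 3: (0, 0, 9, 8); set L[3][1]=11
k=2: U[2][2]=10
  eliminate (3,2): mult=10, new row 3: (0, 0, 0, 7); set L[3][2]=10

L[1][0] = 4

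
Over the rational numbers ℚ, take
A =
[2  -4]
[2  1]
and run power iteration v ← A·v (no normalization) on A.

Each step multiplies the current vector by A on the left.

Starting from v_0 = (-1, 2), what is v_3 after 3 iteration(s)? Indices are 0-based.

v_0 = (-1, 2).
v_1 = A·v_0 = (-10, 0).
v_2 = A·v_1 = (-20, -20).
v_3 = A·v_2 = (40, -60).

v_3 = (40, -60)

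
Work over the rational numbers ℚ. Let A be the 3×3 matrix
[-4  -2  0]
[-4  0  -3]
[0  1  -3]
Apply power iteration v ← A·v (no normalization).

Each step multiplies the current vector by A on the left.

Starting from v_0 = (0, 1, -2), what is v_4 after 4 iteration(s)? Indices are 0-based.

v_0 = (0, 1, -2).
v_1 = A·v_0 = (-2, 6, 7).
v_2 = A·v_1 = (-4, -13, -15).
v_3 = A·v_2 = (42, 61, 32).
v_4 = A·v_3 = (-290, -264, -35).

v_4 = (-290, -264, -35)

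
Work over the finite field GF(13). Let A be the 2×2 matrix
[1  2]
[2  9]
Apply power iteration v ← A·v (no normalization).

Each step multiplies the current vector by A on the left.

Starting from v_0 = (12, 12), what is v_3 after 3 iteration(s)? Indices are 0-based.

v_3 = (12, 6)

v_0 = (12, 12).
v_1 = A·v_0 = (10, 2).
v_2 = A·v_1 = (1, 12).
v_3 = A·v_2 = (12, 6).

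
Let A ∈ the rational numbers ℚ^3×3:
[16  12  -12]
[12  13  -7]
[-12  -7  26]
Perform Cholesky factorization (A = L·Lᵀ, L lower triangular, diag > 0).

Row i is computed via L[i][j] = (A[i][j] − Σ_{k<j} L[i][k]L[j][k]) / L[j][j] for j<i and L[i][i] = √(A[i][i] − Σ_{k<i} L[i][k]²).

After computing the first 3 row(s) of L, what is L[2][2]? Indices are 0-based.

Step 1: L[0][0] = √(16) = 4.
  L[1][0] = (12) / L[0][0] = 3.
Step 2: L[1][1] = √(4) = 2.
  L[2][0] = (-12) / L[0][0] = -3.
  L[2][1] = (2) / L[1][1] = 1.
Step 3: L[2][2] = √(16) = 4.

L[2][2] = 4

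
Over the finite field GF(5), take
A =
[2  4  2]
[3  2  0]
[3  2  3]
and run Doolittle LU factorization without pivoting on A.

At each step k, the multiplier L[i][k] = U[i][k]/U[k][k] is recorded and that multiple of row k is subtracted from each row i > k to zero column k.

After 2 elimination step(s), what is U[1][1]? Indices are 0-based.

U[1][1] = 1

[col 0] pivot 2
  R1 -= 4*R0 → (0, 1, 2)  (L[1][0] := 4)
  R2 -= 4*R0 → (0, 1, 0)  (L[2][0] := 4)
[col 1] pivot 1
  R2 -= 1*R1 → (0, 0, 3)  (L[2][1] := 1)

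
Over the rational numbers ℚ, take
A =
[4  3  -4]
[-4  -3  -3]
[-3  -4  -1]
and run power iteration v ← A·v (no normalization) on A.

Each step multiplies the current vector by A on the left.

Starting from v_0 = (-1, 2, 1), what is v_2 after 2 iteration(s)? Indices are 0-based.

v_2 = (1, 41, 32)

v_0 = (-1, 2, 1).
v_1 = A·v_0 = (-2, -5, -6).
v_2 = A·v_1 = (1, 41, 32).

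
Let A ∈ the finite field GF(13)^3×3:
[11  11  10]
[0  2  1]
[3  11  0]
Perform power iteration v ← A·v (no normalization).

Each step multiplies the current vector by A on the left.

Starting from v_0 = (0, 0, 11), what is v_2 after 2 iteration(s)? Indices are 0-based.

v_0 = (0, 0, 11).
v_1 = A·v_0 = (6, 11, 0).
v_2 = A·v_1 = (5, 9, 9).

v_2 = (5, 9, 9)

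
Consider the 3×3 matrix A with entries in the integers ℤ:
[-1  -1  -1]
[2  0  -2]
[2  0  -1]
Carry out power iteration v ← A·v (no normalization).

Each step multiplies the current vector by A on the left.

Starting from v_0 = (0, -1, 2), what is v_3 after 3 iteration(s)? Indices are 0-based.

v_3 = (-9, 14, 14)

v_0 = (0, -1, 2).
v_1 = A·v_0 = (-1, -4, -2).
v_2 = A·v_1 = (7, 2, 0).
v_3 = A·v_2 = (-9, 14, 14).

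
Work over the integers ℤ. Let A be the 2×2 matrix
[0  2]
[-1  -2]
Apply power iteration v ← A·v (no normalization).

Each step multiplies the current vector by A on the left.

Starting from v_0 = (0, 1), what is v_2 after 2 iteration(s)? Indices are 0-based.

v_0 = (0, 1).
v_1 = A·v_0 = (2, -2).
v_2 = A·v_1 = (-4, 2).

v_2 = (-4, 2)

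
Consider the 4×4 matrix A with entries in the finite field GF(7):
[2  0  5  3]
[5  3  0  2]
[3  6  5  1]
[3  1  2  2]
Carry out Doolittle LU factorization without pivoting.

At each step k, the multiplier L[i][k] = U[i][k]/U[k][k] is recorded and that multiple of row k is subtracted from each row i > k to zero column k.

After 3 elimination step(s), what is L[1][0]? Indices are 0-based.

L[1][0] = 6

k=0: U[0][0]=2
  eliminate (1,0): mult=6, new row 1: (0, 3, 5, 5); set L[1][0]=6
  eliminate (2,0): mult=5, new row 2: (0, 6, 1, 0); set L[2][0]=5
  eliminate (3,0): mult=5, new row 3: (0, 1, 5, 1); set L[3][0]=5
k=1: U[1][1]=3
  eliminate (2,1): mult=2, new row 2: (0, 0, 5, 4); set L[2][1]=2
  eliminate (3,1): mult=5, new row 3: (0, 0, 1, 4); set L[3][1]=5
k=2: U[2][2]=5
  eliminate (3,2): mult=3, new row 3: (0, 0, 0, 6); set L[3][2]=3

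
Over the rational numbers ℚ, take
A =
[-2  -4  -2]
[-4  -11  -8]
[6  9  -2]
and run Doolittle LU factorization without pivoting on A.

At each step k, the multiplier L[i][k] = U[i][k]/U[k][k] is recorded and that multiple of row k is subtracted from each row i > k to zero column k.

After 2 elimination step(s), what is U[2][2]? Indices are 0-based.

U[2][2] = -4

[col 0] pivot -2
  R1 -= 2*R0 → (0, -3, -4)  (L[1][0] := 2)
  R2 -= -3*R0 → (0, -3, -8)  (L[2][0] := -3)
[col 1] pivot -3
  R2 -= 1*R1 → (0, 0, -4)  (L[2][1] := 1)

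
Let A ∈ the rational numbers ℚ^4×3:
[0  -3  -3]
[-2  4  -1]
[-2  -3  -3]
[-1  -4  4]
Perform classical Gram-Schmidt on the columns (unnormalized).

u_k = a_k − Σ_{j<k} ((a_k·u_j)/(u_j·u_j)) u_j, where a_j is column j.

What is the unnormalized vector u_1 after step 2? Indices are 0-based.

u_1 = (-3, 40/9, -23/9, -34/9)

Step 1: u_0 = a_0 = (0, -2, -2, -1).
Step 2: u_1 = a_1 − (2/9)·u_0 = (-3, 40/9, -23/9, -34/9).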